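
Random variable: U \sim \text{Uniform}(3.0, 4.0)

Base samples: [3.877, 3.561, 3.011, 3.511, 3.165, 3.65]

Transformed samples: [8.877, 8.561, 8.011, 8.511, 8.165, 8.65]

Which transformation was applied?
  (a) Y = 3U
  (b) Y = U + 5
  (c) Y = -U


Checking option (b) Y = U + 5:
  U = 3.877 -> Y = 8.877 ✓
  U = 3.561 -> Y = 8.561 ✓
  U = 3.011 -> Y = 8.011 ✓
All samples match this transformation.

(b) U + 5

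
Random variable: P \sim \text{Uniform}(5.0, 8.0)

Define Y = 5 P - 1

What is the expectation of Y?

For Y = 5P - 1:
E[Y] = 5 * E[P] - 1
E[P] = (5 + 8)/2 = 6.5
E[Y] = 5 * 6.5 - 1 = 31.5

31.5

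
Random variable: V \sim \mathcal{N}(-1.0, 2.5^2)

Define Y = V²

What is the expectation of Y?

Using E[X²] = Var(X) + (E[X])²:
E[V] = -1
Var(V) = 2.5^2 = 6.25
E[V²] = 6.25 + (-1)² = 6.25 + 1 = 7.25

7.25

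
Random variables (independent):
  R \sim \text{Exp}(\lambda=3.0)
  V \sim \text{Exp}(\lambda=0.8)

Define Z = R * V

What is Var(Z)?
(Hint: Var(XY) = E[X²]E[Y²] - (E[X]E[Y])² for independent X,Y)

Var(XY) = E[X²]E[Y²] - (E[X]E[Y])²
E[R] = 0.33333333, Var(R) = 0.11111111
E[V] = 1.25, Var(V) = 1.5625
E[R²] = 0.11111111 + 0.33333333² = 0.22222222
E[V²] = 1.5625 + 1.25² = 3.125
Var(Z) = 0.22222222*3.125 - (0.33333333*1.25)²
= 0.69444444 - 0.17361111 = 0.52083333

0.52083333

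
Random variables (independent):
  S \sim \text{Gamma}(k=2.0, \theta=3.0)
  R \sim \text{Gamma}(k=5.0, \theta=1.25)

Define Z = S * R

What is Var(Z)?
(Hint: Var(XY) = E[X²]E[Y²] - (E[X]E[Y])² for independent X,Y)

Var(XY) = E[X²]E[Y²] - (E[X]E[Y])²
E[S] = 6, Var(S) = 18
E[R] = 6.25, Var(R) = 7.8125
E[S²] = 18 + 6² = 54
E[R²] = 7.8125 + 6.25² = 46.875
Var(Z) = 54*46.875 - (6*6.25)²
= 2531.25 - 1406.25 = 1125

1125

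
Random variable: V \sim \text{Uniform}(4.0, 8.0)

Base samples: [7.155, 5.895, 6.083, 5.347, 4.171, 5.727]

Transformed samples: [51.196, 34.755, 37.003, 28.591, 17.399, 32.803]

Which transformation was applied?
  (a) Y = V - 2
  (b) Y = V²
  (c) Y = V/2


Checking option (b) Y = V²:
  V = 7.155 -> Y = 51.196 ✓
  V = 5.895 -> Y = 34.755 ✓
  V = 6.083 -> Y = 37.003 ✓
All samples match this transformation.

(b) V²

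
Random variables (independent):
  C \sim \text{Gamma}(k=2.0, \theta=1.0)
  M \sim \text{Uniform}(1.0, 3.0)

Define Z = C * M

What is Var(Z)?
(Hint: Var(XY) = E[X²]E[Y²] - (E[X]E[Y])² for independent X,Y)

Var(XY) = E[X²]E[Y²] - (E[X]E[Y])²
E[C] = 2, Var(C) = 2
E[M] = 2, Var(M) = 0.33333333
E[C²] = 2 + 2² = 6
E[M²] = 0.33333333 + 2² = 4.3333333
Var(Z) = 6*4.3333333 - (2*2)²
= 26 - 16 = 10

10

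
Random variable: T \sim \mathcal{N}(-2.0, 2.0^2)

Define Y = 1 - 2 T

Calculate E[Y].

For Y = -2T + 1:
E[Y] = -2 * E[T] + 1
E[T] = -2.0 = -2
E[Y] = -2 * (-2) + 1 = 5

5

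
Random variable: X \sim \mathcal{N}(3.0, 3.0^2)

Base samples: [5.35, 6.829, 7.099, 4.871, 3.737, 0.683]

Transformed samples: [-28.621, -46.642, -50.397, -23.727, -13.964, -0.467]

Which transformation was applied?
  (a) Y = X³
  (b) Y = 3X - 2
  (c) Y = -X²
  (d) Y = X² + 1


Checking option (c) Y = -X²:
  X = 5.35 -> Y = -28.621 ✓
  X = 6.829 -> Y = -46.642 ✓
  X = 7.099 -> Y = -50.397 ✓
All samples match this transformation.

(c) -X²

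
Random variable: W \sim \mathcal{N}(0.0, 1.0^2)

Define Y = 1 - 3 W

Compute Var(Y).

For Y = aW + b: Var(Y) = a² * Var(W)
Var(W) = 1.0^2 = 1
Var(Y) = (-3)² * 1 = 9 * 1 = 9

9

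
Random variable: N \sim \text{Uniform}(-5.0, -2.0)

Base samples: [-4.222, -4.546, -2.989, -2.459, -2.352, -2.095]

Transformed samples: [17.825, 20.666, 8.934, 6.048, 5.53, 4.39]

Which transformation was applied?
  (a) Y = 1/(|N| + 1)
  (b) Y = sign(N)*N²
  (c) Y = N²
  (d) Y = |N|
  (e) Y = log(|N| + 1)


Checking option (c) Y = N²:
  N = -4.222 -> Y = 17.825 ✓
  N = -4.546 -> Y = 20.666 ✓
  N = -2.989 -> Y = 8.934 ✓
All samples match this transformation.

(c) N²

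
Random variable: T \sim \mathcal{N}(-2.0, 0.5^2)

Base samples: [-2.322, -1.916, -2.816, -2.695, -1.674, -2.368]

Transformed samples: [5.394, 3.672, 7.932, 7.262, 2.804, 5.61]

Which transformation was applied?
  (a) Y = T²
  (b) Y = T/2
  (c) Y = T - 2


Checking option (a) Y = T²:
  T = -2.322 -> Y = 5.394 ✓
  T = -1.916 -> Y = 3.672 ✓
  T = -2.816 -> Y = 7.932 ✓
All samples match this transformation.

(a) T²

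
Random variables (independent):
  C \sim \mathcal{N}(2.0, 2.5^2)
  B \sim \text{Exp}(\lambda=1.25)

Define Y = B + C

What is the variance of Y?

For independent RVs: Var(aX + bY) = a²Var(X) + b²Var(Y)
Var(C) = 6.25
Var(B) = 0.64
Var(Y) = 1²*6.25 + 1²*0.64
= 1*6.25 + 1*0.64 = 6.89

6.89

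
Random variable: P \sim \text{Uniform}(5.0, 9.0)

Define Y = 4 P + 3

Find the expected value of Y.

For Y = 4P + 3:
E[Y] = 4 * E[P] + 3
E[P] = (5 + 9)/2 = 7
E[Y] = 4 * 7 + 3 = 31

31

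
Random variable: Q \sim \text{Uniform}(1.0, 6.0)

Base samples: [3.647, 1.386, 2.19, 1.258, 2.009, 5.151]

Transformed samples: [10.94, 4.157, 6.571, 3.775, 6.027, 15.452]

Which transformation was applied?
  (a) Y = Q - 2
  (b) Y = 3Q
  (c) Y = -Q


Checking option (b) Y = 3Q:
  Q = 3.647 -> Y = 10.94 ✓
  Q = 1.386 -> Y = 4.157 ✓
  Q = 2.19 -> Y = 6.571 ✓
All samples match this transformation.

(b) 3Q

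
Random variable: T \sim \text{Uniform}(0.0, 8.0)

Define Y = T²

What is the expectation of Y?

Using E[X²] = Var(X) + (E[X])²:
E[T] = 4
Var(T) = (8 - 0)^2/12 = 5.3333333
E[T²] = 5.3333333 + 4² = 5.3333333 + 16 = 21.333333

21.333333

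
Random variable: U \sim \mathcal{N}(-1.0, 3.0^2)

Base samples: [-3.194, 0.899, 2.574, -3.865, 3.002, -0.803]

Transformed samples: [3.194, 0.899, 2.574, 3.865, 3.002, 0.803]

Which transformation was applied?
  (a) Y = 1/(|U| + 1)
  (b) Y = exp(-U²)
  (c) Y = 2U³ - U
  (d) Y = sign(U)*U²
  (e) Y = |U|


Checking option (e) Y = |U|:
  U = -3.194 -> Y = 3.194 ✓
  U = 0.899 -> Y = 0.899 ✓
  U = 2.574 -> Y = 2.574 ✓
All samples match this transformation.

(e) |U|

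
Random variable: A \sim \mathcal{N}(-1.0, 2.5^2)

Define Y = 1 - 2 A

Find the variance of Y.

For Y = aA + b: Var(Y) = a² * Var(A)
Var(A) = 2.5^2 = 6.25
Var(Y) = (-2)² * 6.25 = 4 * 6.25 = 25

25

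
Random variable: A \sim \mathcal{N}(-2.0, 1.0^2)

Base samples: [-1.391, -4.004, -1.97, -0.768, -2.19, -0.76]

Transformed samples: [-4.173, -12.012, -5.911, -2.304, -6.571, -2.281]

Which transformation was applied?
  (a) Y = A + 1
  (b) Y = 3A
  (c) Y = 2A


Checking option (b) Y = 3A:
  A = -1.391 -> Y = -4.173 ✓
  A = -4.004 -> Y = -12.012 ✓
  A = -1.97 -> Y = -5.911 ✓
All samples match this transformation.

(b) 3A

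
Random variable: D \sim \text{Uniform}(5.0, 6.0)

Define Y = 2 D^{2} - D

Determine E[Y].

E[Y] = 2*E[D²] - 1*E[D]
E[D] = 5.5
E[D²] = Var(D) + (E[D])² = 0.083333333 + 30.25 = 30.333333
E[Y] = 2*30.333333 - 1*5.5 = 55.166667

55.166667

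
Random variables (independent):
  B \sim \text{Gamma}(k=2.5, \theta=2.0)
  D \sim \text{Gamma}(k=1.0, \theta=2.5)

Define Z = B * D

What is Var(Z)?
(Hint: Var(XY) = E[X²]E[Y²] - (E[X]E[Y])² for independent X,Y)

Var(XY) = E[X²]E[Y²] - (E[X]E[Y])²
E[B] = 5, Var(B) = 10
E[D] = 2.5, Var(D) = 6.25
E[B²] = 10 + 5² = 35
E[D²] = 6.25 + 2.5² = 12.5
Var(Z) = 35*12.5 - (5*2.5)²
= 437.5 - 156.25 = 281.25

281.25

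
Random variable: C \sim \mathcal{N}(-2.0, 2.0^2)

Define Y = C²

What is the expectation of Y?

Using E[X²] = Var(X) + (E[X])²:
E[C] = -2
Var(C) = 2.0^2 = 4
E[C²] = 4 + (-2)² = 4 + 4 = 8

8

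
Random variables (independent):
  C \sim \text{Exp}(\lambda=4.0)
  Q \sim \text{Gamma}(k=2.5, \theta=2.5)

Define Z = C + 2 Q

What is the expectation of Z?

E[Z] = 1*E[C] + 2*E[Q]
E[C] = 0.25
E[Q] = 6.25
E[Z] = 1*0.25 + 2*6.25 = 12.75

12.75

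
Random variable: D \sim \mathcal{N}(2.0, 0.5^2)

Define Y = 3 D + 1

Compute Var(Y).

For Y = aD + b: Var(Y) = a² * Var(D)
Var(D) = 0.5^2 = 0.25
Var(Y) = 3² * 0.25 = 9 * 0.25 = 2.25

2.25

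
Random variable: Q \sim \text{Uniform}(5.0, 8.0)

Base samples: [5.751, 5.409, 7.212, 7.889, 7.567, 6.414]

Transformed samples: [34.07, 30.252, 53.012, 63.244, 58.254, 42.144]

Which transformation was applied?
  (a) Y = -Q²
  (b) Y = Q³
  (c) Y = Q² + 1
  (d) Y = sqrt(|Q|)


Checking option (c) Y = Q² + 1:
  Q = 5.751 -> Y = 34.07 ✓
  Q = 5.409 -> Y = 30.252 ✓
  Q = 7.212 -> Y = 53.012 ✓
All samples match this transformation.

(c) Q² + 1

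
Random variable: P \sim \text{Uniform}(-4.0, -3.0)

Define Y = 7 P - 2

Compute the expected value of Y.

For Y = 7P - 2:
E[Y] = 7 * E[P] - 2
E[P] = (-4 - 3)/2 = -3.5
E[Y] = 7 * (-3.5) - 2 = -26.5

-26.5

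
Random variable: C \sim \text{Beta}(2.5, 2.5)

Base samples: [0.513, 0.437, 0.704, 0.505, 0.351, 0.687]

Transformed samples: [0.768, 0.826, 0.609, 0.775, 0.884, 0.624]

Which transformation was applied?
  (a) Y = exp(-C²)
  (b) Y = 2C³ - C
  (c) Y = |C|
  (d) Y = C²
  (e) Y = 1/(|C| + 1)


Checking option (a) Y = exp(-C²):
  C = 0.513 -> Y = 0.768 ✓
  C = 0.437 -> Y = 0.826 ✓
  C = 0.704 -> Y = 0.609 ✓
All samples match this transformation.

(a) exp(-C²)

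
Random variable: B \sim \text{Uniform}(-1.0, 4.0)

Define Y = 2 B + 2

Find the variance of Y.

For Y = aB + b: Var(Y) = a² * Var(B)
Var(B) = (4 + 1)^2/12 = 2.0833333
Var(Y) = 2² * 2.0833333 = 4 * 2.0833333 = 8.3333333

8.3333333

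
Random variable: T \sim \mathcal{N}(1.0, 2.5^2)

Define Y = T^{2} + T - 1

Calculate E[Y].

E[Y] = 1*E[T²] + 1*E[T] - 1
E[T] = 1
E[T²] = Var(T) + (E[T])² = 6.25 + 1 = 7.25
E[Y] = 1*7.25 + 1*1 - 1 = 7.25

7.25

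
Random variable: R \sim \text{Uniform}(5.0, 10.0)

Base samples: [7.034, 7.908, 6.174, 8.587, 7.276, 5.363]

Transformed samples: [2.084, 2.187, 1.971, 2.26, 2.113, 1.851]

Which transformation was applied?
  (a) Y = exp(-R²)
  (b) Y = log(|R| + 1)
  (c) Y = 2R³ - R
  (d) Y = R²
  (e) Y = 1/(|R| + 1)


Checking option (b) Y = log(|R| + 1):
  R = 7.034 -> Y = 2.084 ✓
  R = 7.908 -> Y = 2.187 ✓
  R = 6.174 -> Y = 1.971 ✓
All samples match this transformation.

(b) log(|R| + 1)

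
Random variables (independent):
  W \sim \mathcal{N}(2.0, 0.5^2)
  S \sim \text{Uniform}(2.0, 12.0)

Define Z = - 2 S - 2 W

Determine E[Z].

E[Z] = -2*E[W] - 2*E[S]
E[W] = 2
E[S] = 7
E[Z] = -2*2 - 2*7 = -18

-18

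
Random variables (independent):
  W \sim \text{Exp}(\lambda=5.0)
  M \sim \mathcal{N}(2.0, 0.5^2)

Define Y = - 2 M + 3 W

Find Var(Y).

For independent RVs: Var(aX + bY) = a²Var(X) + b²Var(Y)
Var(W) = 0.04
Var(M) = 0.25
Var(Y) = 3²*0.04 + (-2)²*0.25
= 9*0.04 + 4*0.25 = 1.36

1.36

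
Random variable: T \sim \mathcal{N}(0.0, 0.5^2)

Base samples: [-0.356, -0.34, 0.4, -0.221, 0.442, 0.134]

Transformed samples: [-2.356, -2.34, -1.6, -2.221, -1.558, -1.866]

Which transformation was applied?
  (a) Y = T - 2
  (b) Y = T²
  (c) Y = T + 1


Checking option (a) Y = T - 2:
  T = -0.356 -> Y = -2.356 ✓
  T = -0.34 -> Y = -2.34 ✓
  T = 0.4 -> Y = -1.6 ✓
All samples match this transformation.

(a) T - 2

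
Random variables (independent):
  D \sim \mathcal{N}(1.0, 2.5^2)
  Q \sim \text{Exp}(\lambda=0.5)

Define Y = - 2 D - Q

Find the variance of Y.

For independent RVs: Var(aX + bY) = a²Var(X) + b²Var(Y)
Var(D) = 6.25
Var(Q) = 4
Var(Y) = (-2)²*6.25 + (-1)²*4
= 4*6.25 + 1*4 = 29

29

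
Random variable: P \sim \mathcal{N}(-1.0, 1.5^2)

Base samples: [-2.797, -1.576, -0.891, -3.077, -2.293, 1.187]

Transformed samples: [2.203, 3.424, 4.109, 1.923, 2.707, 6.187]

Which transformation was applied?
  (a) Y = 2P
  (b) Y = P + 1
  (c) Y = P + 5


Checking option (c) Y = P + 5:
  P = -2.797 -> Y = 2.203 ✓
  P = -1.576 -> Y = 3.424 ✓
  P = -0.891 -> Y = 4.109 ✓
All samples match this transformation.

(c) P + 5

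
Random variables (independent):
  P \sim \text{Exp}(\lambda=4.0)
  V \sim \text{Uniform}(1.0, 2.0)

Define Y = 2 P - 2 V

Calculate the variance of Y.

For independent RVs: Var(aX + bY) = a²Var(X) + b²Var(Y)
Var(P) = 0.0625
Var(V) = 0.083333333
Var(Y) = 2²*0.0625 + (-2)²*0.083333333
= 4*0.0625 + 4*0.083333333 = 0.58333333

0.58333333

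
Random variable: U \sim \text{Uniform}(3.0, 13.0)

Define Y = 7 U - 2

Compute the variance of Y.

For Y = aU + b: Var(Y) = a² * Var(U)
Var(U) = (13 - 3)^2/12 = 8.3333333
Var(Y) = 7² * 8.3333333 = 49 * 8.3333333 = 408.33333

408.33333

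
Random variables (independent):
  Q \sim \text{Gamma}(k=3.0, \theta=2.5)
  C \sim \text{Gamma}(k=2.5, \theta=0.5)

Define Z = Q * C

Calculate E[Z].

For independent RVs: E[XY] = E[X]*E[Y]
E[Q] = 7.5
E[C] = 1.25
E[Z] = 7.5 * 1.25 = 9.375

9.375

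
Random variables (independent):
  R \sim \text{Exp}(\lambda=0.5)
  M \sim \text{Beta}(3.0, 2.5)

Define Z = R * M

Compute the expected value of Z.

For independent RVs: E[XY] = E[X]*E[Y]
E[R] = 2
E[M] = 0.54545455
E[Z] = 2 * 0.54545455 = 1.0909091

1.0909091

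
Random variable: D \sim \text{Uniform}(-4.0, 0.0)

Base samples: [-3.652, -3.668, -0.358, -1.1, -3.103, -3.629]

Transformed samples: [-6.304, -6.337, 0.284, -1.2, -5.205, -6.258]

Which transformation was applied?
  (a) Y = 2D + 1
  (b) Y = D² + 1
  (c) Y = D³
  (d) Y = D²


Checking option (a) Y = 2D + 1:
  D = -3.652 -> Y = -6.304 ✓
  D = -3.668 -> Y = -6.337 ✓
  D = -0.358 -> Y = 0.284 ✓
All samples match this transformation.

(a) 2D + 1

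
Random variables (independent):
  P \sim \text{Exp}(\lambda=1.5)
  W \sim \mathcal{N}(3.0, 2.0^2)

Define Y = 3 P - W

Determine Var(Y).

For independent RVs: Var(aX + bY) = a²Var(X) + b²Var(Y)
Var(P) = 0.44444444
Var(W) = 4
Var(Y) = 3²*0.44444444 + (-1)²*4
= 9*0.44444444 + 1*4 = 8

8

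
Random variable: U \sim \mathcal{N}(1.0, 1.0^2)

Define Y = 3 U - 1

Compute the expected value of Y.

For Y = 3U - 1:
E[Y] = 3 * E[U] - 1
E[U] = 1.0 = 1
E[Y] = 3 * 1 - 1 = 2

2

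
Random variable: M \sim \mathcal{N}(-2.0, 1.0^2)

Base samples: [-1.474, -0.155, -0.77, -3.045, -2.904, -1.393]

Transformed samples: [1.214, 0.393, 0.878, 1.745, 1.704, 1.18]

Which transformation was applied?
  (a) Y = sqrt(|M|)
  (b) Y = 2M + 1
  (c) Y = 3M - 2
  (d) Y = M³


Checking option (a) Y = sqrt(|M|):
  M = -1.474 -> Y = 1.214 ✓
  M = -0.155 -> Y = 0.393 ✓
  M = -0.77 -> Y = 0.878 ✓
All samples match this transformation.

(a) sqrt(|M|)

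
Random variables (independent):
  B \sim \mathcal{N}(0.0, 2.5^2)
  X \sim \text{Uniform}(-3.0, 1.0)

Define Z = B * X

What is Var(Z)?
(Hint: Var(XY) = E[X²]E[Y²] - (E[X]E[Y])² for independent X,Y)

Var(XY) = E[X²]E[Y²] - (E[X]E[Y])²
E[B] = 0, Var(B) = 6.25
E[X] = -1, Var(X) = 1.3333333
E[B²] = 6.25 + 0² = 6.25
E[X²] = 1.3333333 + (-1)² = 2.3333333
Var(Z) = 6.25*2.3333333 - (0*(-1))²
= 14.583333 - 0 = 14.583333

14.583333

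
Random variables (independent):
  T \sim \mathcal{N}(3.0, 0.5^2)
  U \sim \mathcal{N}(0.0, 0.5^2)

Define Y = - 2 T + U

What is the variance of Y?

For independent RVs: Var(aX + bY) = a²Var(X) + b²Var(Y)
Var(T) = 0.25
Var(U) = 0.25
Var(Y) = (-2)²*0.25 + 1²*0.25
= 4*0.25 + 1*0.25 = 1.25

1.25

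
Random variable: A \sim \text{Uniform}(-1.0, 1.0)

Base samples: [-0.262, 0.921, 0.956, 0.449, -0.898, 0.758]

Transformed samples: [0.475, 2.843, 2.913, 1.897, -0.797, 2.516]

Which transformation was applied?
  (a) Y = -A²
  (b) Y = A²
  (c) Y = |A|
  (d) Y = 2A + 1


Checking option (d) Y = 2A + 1:
  A = -0.262 -> Y = 0.475 ✓
  A = 0.921 -> Y = 2.843 ✓
  A = 0.956 -> Y = 2.913 ✓
All samples match this transformation.

(d) 2A + 1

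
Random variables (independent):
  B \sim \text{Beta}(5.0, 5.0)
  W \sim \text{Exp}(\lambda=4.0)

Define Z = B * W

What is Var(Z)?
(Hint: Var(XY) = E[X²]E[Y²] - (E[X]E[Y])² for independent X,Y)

Var(XY) = E[X²]E[Y²] - (E[X]E[Y])²
E[B] = 0.5, Var(B) = 0.022727273
E[W] = 0.25, Var(W) = 0.0625
E[B²] = 0.022727273 + 0.5² = 0.27272727
E[W²] = 0.0625 + 0.25² = 0.125
Var(Z) = 0.27272727*0.125 - (0.5*0.25)²
= 0.034090909 - 0.015625 = 0.018465909

0.018465909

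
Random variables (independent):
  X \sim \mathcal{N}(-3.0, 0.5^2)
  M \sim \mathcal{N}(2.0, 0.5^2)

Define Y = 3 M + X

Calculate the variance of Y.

For independent RVs: Var(aX + bY) = a²Var(X) + b²Var(Y)
Var(X) = 0.25
Var(M) = 0.25
Var(Y) = 1²*0.25 + 3²*0.25
= 1*0.25 + 9*0.25 = 2.5

2.5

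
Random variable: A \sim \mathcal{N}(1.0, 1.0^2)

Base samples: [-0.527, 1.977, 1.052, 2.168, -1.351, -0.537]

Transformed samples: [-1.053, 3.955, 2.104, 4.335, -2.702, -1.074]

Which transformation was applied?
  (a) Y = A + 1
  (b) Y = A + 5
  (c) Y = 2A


Checking option (c) Y = 2A:
  A = -0.527 -> Y = -1.053 ✓
  A = 1.977 -> Y = 3.955 ✓
  A = 1.052 -> Y = 2.104 ✓
All samples match this transformation.

(c) 2A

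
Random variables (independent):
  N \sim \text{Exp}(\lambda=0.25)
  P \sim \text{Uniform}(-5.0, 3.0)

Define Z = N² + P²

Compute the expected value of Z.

E[Z] = E[N²] + E[P²]
E[N²] = Var(N) + E[N]² = 16 + 16 = 32
E[P²] = Var(P) + E[P]² = 5.3333333 + 1 = 6.3333333
E[Z] = 32 + 6.3333333 = 38.333333

38.333333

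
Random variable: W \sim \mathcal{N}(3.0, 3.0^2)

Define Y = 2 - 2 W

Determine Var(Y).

For Y = aW + b: Var(Y) = a² * Var(W)
Var(W) = 3.0^2 = 9
Var(Y) = (-2)² * 9 = 4 * 9 = 36

36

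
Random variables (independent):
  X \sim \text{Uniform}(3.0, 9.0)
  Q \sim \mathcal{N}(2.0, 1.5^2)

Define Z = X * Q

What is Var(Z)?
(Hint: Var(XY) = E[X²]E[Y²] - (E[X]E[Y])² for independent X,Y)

Var(XY) = E[X²]E[Y²] - (E[X]E[Y])²
E[X] = 6, Var(X) = 3
E[Q] = 2, Var(Q) = 2.25
E[X²] = 3 + 6² = 39
E[Q²] = 2.25 + 2² = 6.25
Var(Z) = 39*6.25 - (6*2)²
= 243.75 - 144 = 99.75

99.75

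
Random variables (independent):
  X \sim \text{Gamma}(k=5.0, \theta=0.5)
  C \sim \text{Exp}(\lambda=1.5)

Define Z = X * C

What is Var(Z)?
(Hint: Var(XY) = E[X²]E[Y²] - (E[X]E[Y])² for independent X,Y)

Var(XY) = E[X²]E[Y²] - (E[X]E[Y])²
E[X] = 2.5, Var(X) = 1.25
E[C] = 0.66666667, Var(C) = 0.44444444
E[X²] = 1.25 + 2.5² = 7.5
E[C²] = 0.44444444 + 0.66666667² = 0.88888889
Var(Z) = 7.5*0.88888889 - (2.5*0.66666667)²
= 6.6666667 - 2.7777778 = 3.8888889

3.8888889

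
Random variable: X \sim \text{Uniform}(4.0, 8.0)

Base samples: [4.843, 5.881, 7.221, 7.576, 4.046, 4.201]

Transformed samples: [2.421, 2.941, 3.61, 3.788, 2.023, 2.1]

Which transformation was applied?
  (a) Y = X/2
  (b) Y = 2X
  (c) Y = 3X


Checking option (a) Y = X/2:
  X = 4.843 -> Y = 2.421 ✓
  X = 5.881 -> Y = 2.941 ✓
  X = 7.221 -> Y = 3.61 ✓
All samples match this transformation.

(a) X/2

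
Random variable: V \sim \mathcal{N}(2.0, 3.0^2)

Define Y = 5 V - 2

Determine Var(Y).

For Y = aV + b: Var(Y) = a² * Var(V)
Var(V) = 3.0^2 = 9
Var(Y) = 5² * 9 = 25 * 9 = 225

225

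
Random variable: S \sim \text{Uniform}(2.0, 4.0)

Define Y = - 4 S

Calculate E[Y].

For Y = -4S:
E[Y] = -4 * E[S]
E[S] = (2 + 4)/2 = 3
E[Y] = -4 * 3 = -12

-12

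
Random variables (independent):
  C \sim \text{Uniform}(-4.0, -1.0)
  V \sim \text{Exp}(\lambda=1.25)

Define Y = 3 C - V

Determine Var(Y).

For independent RVs: Var(aX + bY) = a²Var(X) + b²Var(Y)
Var(C) = 0.75
Var(V) = 0.64
Var(Y) = 3²*0.75 + (-1)²*0.64
= 9*0.75 + 1*0.64 = 7.39

7.39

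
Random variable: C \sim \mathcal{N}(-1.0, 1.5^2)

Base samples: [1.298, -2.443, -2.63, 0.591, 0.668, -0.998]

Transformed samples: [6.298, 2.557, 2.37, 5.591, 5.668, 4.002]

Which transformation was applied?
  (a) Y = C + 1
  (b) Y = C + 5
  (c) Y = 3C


Checking option (b) Y = C + 5:
  C = 1.298 -> Y = 6.298 ✓
  C = -2.443 -> Y = 2.557 ✓
  C = -2.63 -> Y = 2.37 ✓
All samples match this transformation.

(b) C + 5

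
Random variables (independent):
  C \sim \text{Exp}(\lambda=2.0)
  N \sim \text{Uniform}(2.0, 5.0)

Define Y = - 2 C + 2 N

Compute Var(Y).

For independent RVs: Var(aX + bY) = a²Var(X) + b²Var(Y)
Var(C) = 0.25
Var(N) = 0.75
Var(Y) = (-2)²*0.25 + 2²*0.75
= 4*0.25 + 4*0.75 = 4

4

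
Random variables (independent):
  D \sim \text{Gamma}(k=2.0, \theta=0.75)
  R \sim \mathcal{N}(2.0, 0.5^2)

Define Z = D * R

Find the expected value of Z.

For independent RVs: E[XY] = E[X]*E[Y]
E[D] = 1.5
E[R] = 2
E[Z] = 1.5 * 2 = 3

3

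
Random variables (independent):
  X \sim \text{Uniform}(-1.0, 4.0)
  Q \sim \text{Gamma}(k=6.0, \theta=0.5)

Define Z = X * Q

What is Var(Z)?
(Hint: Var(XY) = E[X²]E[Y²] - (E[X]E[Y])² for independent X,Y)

Var(XY) = E[X²]E[Y²] - (E[X]E[Y])²
E[X] = 1.5, Var(X) = 2.0833333
E[Q] = 3, Var(Q) = 1.5
E[X²] = 2.0833333 + 1.5² = 4.3333333
E[Q²] = 1.5 + 3² = 10.5
Var(Z) = 4.3333333*10.5 - (1.5*3)²
= 45.5 - 20.25 = 25.25

25.25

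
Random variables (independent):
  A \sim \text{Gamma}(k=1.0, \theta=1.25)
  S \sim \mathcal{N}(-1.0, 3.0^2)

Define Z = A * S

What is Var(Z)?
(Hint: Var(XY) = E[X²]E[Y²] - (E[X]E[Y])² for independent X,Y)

Var(XY) = E[X²]E[Y²] - (E[X]E[Y])²
E[A] = 1.25, Var(A) = 1.5625
E[S] = -1, Var(S) = 9
E[A²] = 1.5625 + 1.25² = 3.125
E[S²] = 9 + (-1)² = 10
Var(Z) = 3.125*10 - (1.25*(-1))²
= 31.25 - 1.5625 = 29.6875

29.6875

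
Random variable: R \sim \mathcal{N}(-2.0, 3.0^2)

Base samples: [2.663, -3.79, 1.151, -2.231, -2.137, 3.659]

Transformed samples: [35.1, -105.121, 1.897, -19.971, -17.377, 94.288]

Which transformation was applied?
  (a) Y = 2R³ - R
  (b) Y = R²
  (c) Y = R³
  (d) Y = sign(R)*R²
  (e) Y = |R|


Checking option (a) Y = 2R³ - R:
  R = 2.663 -> Y = 35.1 ✓
  R = -3.79 -> Y = -105.121 ✓
  R = 1.151 -> Y = 1.897 ✓
All samples match this transformation.

(a) 2R³ - R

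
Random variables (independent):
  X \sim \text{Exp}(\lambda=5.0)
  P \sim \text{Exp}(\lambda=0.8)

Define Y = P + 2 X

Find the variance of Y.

For independent RVs: Var(aX + bY) = a²Var(X) + b²Var(Y)
Var(X) = 0.04
Var(P) = 1.5625
Var(Y) = 2²*0.04 + 1²*1.5625
= 4*0.04 + 1*1.5625 = 1.7225

1.7225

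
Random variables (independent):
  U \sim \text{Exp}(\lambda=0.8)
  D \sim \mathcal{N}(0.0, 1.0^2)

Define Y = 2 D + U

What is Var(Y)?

For independent RVs: Var(aX + bY) = a²Var(X) + b²Var(Y)
Var(U) = 1.5625
Var(D) = 1
Var(Y) = 1²*1.5625 + 2²*1
= 1*1.5625 + 4*1 = 5.5625

5.5625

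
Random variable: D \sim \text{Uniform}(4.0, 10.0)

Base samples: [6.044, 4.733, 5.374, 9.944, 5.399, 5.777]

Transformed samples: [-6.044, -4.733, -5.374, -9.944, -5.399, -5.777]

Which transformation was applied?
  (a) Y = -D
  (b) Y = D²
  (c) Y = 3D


Checking option (a) Y = -D:
  D = 6.044 -> Y = -6.044 ✓
  D = 4.733 -> Y = -4.733 ✓
  D = 5.374 -> Y = -5.374 ✓
All samples match this transformation.

(a) -D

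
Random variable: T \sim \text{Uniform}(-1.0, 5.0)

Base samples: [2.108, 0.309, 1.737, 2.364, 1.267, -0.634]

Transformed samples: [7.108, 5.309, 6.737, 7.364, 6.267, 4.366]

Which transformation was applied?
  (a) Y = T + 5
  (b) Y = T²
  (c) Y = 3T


Checking option (a) Y = T + 5:
  T = 2.108 -> Y = 7.108 ✓
  T = 0.309 -> Y = 5.309 ✓
  T = 1.737 -> Y = 6.737 ✓
All samples match this transformation.

(a) T + 5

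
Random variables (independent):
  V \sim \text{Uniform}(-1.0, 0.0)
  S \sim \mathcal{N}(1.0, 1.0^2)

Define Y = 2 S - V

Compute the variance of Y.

For independent RVs: Var(aX + bY) = a²Var(X) + b²Var(Y)
Var(V) = 0.083333333
Var(S) = 1
Var(Y) = (-1)²*0.083333333 + 2²*1
= 1*0.083333333 + 4*1 = 4.0833333

4.0833333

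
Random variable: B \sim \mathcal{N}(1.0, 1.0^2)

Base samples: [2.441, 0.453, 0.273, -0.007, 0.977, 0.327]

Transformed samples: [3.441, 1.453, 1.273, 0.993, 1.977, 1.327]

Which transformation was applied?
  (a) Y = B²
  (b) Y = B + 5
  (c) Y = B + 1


Checking option (c) Y = B + 1:
  B = 2.441 -> Y = 3.441 ✓
  B = 0.453 -> Y = 1.453 ✓
  B = 0.273 -> Y = 1.273 ✓
All samples match this transformation.

(c) B + 1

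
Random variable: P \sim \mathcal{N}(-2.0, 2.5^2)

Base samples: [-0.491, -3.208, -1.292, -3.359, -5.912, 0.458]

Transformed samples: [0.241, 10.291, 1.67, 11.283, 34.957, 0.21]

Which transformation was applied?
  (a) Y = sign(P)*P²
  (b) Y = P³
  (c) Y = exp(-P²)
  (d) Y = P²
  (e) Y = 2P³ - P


Checking option (d) Y = P²:
  P = -0.491 -> Y = 0.241 ✓
  P = -3.208 -> Y = 10.291 ✓
  P = -1.292 -> Y = 1.67 ✓
All samples match this transformation.

(d) P²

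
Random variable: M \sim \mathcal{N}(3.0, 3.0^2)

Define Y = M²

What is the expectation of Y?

E[M²] = Var(M) + (E[M])² = 9 + 9 = 18

18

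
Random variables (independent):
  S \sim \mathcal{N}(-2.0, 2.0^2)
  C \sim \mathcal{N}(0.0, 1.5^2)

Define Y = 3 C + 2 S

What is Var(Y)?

For independent RVs: Var(aX + bY) = a²Var(X) + b²Var(Y)
Var(S) = 4
Var(C) = 2.25
Var(Y) = 2²*4 + 3²*2.25
= 4*4 + 9*2.25 = 36.25

36.25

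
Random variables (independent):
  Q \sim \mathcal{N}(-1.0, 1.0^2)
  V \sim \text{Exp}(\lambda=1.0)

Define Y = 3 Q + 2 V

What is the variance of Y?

For independent RVs: Var(aX + bY) = a²Var(X) + b²Var(Y)
Var(Q) = 1
Var(V) = 1
Var(Y) = 3²*1 + 2²*1
= 9*1 + 4*1 = 13

13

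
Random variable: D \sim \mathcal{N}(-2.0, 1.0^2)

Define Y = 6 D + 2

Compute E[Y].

For Y = 6D + 2:
E[Y] = 6 * E[D] + 2
E[D] = -2.0 = -2
E[Y] = 6 * (-2) + 2 = -10

-10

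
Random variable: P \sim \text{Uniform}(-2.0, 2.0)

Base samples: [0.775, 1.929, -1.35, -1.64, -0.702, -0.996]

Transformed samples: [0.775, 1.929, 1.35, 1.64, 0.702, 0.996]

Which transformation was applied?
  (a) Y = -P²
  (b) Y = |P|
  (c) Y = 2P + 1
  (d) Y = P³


Checking option (b) Y = |P|:
  P = 0.775 -> Y = 0.775 ✓
  P = 1.929 -> Y = 1.929 ✓
  P = -1.35 -> Y = 1.35 ✓
All samples match this transformation.

(b) |P|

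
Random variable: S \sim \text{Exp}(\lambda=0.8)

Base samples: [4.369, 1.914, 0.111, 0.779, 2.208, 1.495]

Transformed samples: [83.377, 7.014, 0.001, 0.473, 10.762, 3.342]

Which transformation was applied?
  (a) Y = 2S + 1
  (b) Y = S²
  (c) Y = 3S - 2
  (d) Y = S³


Checking option (d) Y = S³:
  S = 4.369 -> Y = 83.377 ✓
  S = 1.914 -> Y = 7.014 ✓
  S = 0.111 -> Y = 0.001 ✓
All samples match this transformation.

(d) S³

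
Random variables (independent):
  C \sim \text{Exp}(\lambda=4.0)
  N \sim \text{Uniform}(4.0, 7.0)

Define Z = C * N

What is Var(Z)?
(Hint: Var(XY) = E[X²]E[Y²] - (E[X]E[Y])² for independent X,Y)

Var(XY) = E[X²]E[Y²] - (E[X]E[Y])²
E[C] = 0.25, Var(C) = 0.0625
E[N] = 5.5, Var(N) = 0.75
E[C²] = 0.0625 + 0.25² = 0.125
E[N²] = 0.75 + 5.5² = 31
Var(Z) = 0.125*31 - (0.25*5.5)²
= 3.875 - 1.890625 = 1.984375

1.984375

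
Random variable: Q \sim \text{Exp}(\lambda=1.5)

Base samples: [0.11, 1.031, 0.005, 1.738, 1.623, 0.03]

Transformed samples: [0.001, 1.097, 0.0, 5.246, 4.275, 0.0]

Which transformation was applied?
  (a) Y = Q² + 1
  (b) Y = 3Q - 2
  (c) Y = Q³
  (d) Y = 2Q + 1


Checking option (c) Y = Q³:
  Q = 0.11 -> Y = 0.001 ✓
  Q = 1.031 -> Y = 1.097 ✓
  Q = 0.005 -> Y = 0.0 ✓
All samples match this transformation.

(c) Q³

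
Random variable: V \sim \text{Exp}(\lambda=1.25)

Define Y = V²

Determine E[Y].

Using E[X²] = Var(X) + (E[X])²:
E[V] = 0.8
Var(V) = 1/1.25^2 = 0.64
E[V²] = 0.64 + 0.8² = 0.64 + 0.64 = 1.28

1.28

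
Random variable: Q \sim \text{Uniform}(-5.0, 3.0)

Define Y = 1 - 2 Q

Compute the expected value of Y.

For Y = -2Q + 1:
E[Y] = -2 * E[Q] + 1
E[Q] = (-5 + 3)/2 = -1
E[Y] = -2 * (-1) + 1 = 3

3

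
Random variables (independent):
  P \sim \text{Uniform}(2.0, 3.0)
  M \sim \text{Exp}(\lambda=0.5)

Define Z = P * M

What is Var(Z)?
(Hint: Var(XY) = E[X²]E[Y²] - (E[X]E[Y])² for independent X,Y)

Var(XY) = E[X²]E[Y²] - (E[X]E[Y])²
E[P] = 2.5, Var(P) = 0.083333333
E[M] = 2, Var(M) = 4
E[P²] = 0.083333333 + 2.5² = 6.3333333
E[M²] = 4 + 2² = 8
Var(Z) = 6.3333333*8 - (2.5*2)²
= 50.666667 - 25 = 25.666667

25.666667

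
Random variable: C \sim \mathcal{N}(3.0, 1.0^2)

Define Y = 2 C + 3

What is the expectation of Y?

For Y = 2C + 3:
E[Y] = 2 * E[C] + 3
E[C] = 3.0 = 3
E[Y] = 2 * 3 + 3 = 9

9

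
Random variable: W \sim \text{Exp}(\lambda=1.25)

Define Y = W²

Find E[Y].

Using E[X²] = Var(X) + (E[X])²:
E[W] = 0.8
Var(W) = 1/1.25^2 = 0.64
E[W²] = 0.64 + 0.8² = 0.64 + 0.64 = 1.28

1.28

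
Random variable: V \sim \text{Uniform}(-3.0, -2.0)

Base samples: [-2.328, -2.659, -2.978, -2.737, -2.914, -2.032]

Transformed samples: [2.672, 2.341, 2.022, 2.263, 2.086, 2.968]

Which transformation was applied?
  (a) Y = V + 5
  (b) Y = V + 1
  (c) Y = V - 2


Checking option (a) Y = V + 5:
  V = -2.328 -> Y = 2.672 ✓
  V = -2.659 -> Y = 2.341 ✓
  V = -2.978 -> Y = 2.022 ✓
All samples match this transformation.

(a) V + 5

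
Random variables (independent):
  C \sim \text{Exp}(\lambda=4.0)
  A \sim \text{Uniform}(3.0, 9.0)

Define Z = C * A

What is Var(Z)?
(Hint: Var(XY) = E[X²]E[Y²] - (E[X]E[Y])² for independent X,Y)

Var(XY) = E[X²]E[Y²] - (E[X]E[Y])²
E[C] = 0.25, Var(C) = 0.0625
E[A] = 6, Var(A) = 3
E[C²] = 0.0625 + 0.25² = 0.125
E[A²] = 3 + 6² = 39
Var(Z) = 0.125*39 - (0.25*6)²
= 4.875 - 2.25 = 2.625

2.625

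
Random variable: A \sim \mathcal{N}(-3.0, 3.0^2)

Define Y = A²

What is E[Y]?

E[A²] = Var(A) + (E[A])² = 9 + 9 = 18

18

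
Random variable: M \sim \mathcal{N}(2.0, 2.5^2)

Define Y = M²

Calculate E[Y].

E[M²] = Var(M) + (E[M])² = 6.25 + 4 = 10.25

10.25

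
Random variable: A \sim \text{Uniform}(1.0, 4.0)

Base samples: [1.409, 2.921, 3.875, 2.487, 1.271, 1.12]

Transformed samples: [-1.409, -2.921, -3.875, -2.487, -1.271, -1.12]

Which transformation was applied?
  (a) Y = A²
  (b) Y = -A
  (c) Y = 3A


Checking option (b) Y = -A:
  A = 1.409 -> Y = -1.409 ✓
  A = 2.921 -> Y = -2.921 ✓
  A = 3.875 -> Y = -3.875 ✓
All samples match this transformation.

(b) -A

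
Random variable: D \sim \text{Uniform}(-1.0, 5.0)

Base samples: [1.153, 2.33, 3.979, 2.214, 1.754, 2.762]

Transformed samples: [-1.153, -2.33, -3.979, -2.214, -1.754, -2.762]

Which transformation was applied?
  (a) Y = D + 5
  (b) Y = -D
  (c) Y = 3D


Checking option (b) Y = -D:
  D = 1.153 -> Y = -1.153 ✓
  D = 2.33 -> Y = -2.33 ✓
  D = 3.979 -> Y = -3.979 ✓
All samples match this transformation.

(b) -D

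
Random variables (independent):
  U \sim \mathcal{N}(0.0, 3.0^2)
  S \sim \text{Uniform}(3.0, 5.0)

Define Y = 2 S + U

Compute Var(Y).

For independent RVs: Var(aX + bY) = a²Var(X) + b²Var(Y)
Var(U) = 9
Var(S) = 0.33333333
Var(Y) = 1²*9 + 2²*0.33333333
= 1*9 + 4*0.33333333 = 10.333333

10.333333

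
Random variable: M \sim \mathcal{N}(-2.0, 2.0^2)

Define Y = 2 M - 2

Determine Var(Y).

For Y = aM + b: Var(Y) = a² * Var(M)
Var(M) = 2.0^2 = 4
Var(Y) = 2² * 4 = 4 * 4 = 16

16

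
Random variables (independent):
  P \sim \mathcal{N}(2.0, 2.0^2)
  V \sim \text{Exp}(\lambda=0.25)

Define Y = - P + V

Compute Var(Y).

For independent RVs: Var(aX + bY) = a²Var(X) + b²Var(Y)
Var(P) = 4
Var(V) = 16
Var(Y) = (-1)²*4 + 1²*16
= 1*4 + 1*16 = 20

20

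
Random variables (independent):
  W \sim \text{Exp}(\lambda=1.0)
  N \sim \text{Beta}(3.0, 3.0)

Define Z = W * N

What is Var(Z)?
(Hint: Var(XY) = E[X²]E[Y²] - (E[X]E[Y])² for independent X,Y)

Var(XY) = E[X²]E[Y²] - (E[X]E[Y])²
E[W] = 1, Var(W) = 1
E[N] = 0.5, Var(N) = 0.035714286
E[W²] = 1 + 1² = 2
E[N²] = 0.035714286 + 0.5² = 0.28571429
Var(Z) = 2*0.28571429 - (1*0.5)²
= 0.57142857 - 0.25 = 0.32142857

0.32142857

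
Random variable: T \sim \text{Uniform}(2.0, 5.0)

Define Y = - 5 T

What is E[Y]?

For Y = -5T:
E[Y] = -5 * E[T]
E[T] = (2 + 5)/2 = 3.5
E[Y] = -5 * 3.5 = -17.5

-17.5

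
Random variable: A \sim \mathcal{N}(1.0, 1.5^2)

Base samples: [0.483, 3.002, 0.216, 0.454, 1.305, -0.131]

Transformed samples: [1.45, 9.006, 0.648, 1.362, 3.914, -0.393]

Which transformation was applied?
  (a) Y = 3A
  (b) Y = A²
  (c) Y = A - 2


Checking option (a) Y = 3A:
  A = 0.483 -> Y = 1.45 ✓
  A = 3.002 -> Y = 9.006 ✓
  A = 0.216 -> Y = 0.648 ✓
All samples match this transformation.

(a) 3A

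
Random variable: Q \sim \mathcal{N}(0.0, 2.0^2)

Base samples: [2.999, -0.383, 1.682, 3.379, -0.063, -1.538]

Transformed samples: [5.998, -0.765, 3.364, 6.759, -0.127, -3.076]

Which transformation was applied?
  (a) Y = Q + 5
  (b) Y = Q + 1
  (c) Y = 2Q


Checking option (c) Y = 2Q:
  Q = 2.999 -> Y = 5.998 ✓
  Q = -0.383 -> Y = -0.765 ✓
  Q = 1.682 -> Y = 3.364 ✓
All samples match this transformation.

(c) 2Q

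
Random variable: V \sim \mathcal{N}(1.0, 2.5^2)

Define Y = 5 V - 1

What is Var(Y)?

For Y = aV + b: Var(Y) = a² * Var(V)
Var(V) = 2.5^2 = 6.25
Var(Y) = 5² * 6.25 = 25 * 6.25 = 156.25

156.25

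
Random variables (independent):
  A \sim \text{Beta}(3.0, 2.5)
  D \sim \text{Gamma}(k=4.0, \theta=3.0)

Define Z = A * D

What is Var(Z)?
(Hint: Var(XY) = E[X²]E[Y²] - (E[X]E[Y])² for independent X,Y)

Var(XY) = E[X²]E[Y²] - (E[X]E[Y])²
E[A] = 0.54545455, Var(A) = 0.038143675
E[D] = 12, Var(D) = 36
E[A²] = 0.038143675 + 0.54545455² = 0.33566434
E[D²] = 36 + 12² = 180
Var(Z) = 0.33566434*180 - (0.54545455*12)²
= 60.41958 - 42.842975 = 17.576605

17.576605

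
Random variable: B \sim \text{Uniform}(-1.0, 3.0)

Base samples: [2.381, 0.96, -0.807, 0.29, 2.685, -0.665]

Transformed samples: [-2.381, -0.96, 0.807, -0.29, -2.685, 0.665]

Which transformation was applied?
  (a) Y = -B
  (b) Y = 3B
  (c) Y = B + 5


Checking option (a) Y = -B:
  B = 2.381 -> Y = -2.381 ✓
  B = 0.96 -> Y = -0.96 ✓
  B = -0.807 -> Y = 0.807 ✓
All samples match this transformation.

(a) -B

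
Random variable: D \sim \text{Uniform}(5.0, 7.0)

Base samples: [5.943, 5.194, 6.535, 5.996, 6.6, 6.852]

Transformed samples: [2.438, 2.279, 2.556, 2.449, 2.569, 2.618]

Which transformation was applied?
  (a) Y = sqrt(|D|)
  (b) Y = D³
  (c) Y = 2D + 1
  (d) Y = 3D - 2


Checking option (a) Y = sqrt(|D|):
  D = 5.943 -> Y = 2.438 ✓
  D = 5.194 -> Y = 2.279 ✓
  D = 6.535 -> Y = 2.556 ✓
All samples match this transformation.

(a) sqrt(|D|)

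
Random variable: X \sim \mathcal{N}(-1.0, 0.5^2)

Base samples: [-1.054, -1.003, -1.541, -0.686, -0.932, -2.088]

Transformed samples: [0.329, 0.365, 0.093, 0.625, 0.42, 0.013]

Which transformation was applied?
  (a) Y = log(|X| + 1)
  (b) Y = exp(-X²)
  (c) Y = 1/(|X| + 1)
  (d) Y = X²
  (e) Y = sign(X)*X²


Checking option (b) Y = exp(-X²):
  X = -1.054 -> Y = 0.329 ✓
  X = -1.003 -> Y = 0.365 ✓
  X = -1.541 -> Y = 0.093 ✓
All samples match this transformation.

(b) exp(-X²)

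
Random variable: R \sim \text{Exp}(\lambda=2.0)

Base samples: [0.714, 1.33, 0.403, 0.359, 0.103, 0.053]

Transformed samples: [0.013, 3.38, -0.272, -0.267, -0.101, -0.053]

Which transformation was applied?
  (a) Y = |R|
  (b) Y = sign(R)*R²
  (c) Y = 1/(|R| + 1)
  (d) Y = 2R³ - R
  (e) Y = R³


Checking option (d) Y = 2R³ - R:
  R = 0.714 -> Y = 0.013 ✓
  R = 1.33 -> Y = 3.38 ✓
  R = 0.403 -> Y = -0.272 ✓
All samples match this transformation.

(d) 2R³ - R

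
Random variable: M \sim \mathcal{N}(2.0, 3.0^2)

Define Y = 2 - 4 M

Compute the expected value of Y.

For Y = -4M + 2:
E[Y] = -4 * E[M] + 2
E[M] = 2.0 = 2
E[Y] = -4 * 2 + 2 = -6

-6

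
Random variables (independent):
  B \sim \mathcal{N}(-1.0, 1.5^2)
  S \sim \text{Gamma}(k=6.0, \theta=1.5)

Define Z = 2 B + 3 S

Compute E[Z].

E[Z] = 2*E[B] + 3*E[S]
E[B] = -1
E[S] = 9
E[Z] = 2*(-1) + 3*9 = 25

25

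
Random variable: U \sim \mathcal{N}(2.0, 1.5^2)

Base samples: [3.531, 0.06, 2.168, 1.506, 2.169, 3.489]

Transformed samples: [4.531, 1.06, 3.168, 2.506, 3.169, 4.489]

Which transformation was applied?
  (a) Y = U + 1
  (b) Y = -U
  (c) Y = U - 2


Checking option (a) Y = U + 1:
  U = 3.531 -> Y = 4.531 ✓
  U = 0.06 -> Y = 1.06 ✓
  U = 2.168 -> Y = 3.168 ✓
All samples match this transformation.

(a) U + 1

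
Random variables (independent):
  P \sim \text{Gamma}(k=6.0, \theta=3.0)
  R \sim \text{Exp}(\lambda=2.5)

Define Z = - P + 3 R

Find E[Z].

E[Z] = -1*E[P] + 3*E[R]
E[P] = 18
E[R] = 0.4
E[Z] = -1*18 + 3*0.4 = -16.8

-16.8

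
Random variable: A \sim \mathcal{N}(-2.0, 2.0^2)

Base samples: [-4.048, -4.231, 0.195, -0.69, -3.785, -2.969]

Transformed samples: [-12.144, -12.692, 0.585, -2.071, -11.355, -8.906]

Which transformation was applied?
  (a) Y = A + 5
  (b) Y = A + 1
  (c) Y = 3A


Checking option (c) Y = 3A:
  A = -4.048 -> Y = -12.144 ✓
  A = -4.231 -> Y = -12.692 ✓
  A = 0.195 -> Y = 0.585 ✓
All samples match this transformation.

(c) 3A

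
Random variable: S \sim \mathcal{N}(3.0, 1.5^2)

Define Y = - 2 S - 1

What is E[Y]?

For Y = -2S - 1:
E[Y] = -2 * E[S] - 1
E[S] = 3.0 = 3
E[Y] = -2 * 3 - 1 = -7

-7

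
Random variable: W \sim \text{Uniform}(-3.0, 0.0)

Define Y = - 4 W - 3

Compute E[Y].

For Y = -4W - 3:
E[Y] = -4 * E[W] - 3
E[W] = (-3 + 0)/2 = -1.5
E[Y] = -4 * (-1.5) - 3 = 3

3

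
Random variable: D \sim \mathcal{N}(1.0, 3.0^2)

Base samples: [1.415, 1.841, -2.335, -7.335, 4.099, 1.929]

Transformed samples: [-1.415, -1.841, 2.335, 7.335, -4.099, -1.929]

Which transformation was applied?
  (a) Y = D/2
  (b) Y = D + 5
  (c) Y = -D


Checking option (c) Y = -D:
  D = 1.415 -> Y = -1.415 ✓
  D = 1.841 -> Y = -1.841 ✓
  D = -2.335 -> Y = 2.335 ✓
All samples match this transformation.

(c) -D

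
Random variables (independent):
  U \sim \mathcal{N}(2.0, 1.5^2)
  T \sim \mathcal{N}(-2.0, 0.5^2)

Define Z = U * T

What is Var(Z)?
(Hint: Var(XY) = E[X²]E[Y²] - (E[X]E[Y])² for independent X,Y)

Var(XY) = E[X²]E[Y²] - (E[X]E[Y])²
E[U] = 2, Var(U) = 2.25
E[T] = -2, Var(T) = 0.25
E[U²] = 2.25 + 2² = 6.25
E[T²] = 0.25 + (-2)² = 4.25
Var(Z) = 6.25*4.25 - (2*(-2))²
= 26.5625 - 16 = 10.5625

10.5625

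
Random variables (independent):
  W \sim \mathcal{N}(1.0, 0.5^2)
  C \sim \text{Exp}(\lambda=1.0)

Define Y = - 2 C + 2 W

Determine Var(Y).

For independent RVs: Var(aX + bY) = a²Var(X) + b²Var(Y)
Var(W) = 0.25
Var(C) = 1
Var(Y) = 2²*0.25 + (-2)²*1
= 4*0.25 + 4*1 = 5

5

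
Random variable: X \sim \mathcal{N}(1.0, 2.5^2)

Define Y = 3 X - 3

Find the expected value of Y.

For Y = 3X - 3:
E[Y] = 3 * E[X] - 3
E[X] = 1.0 = 1
E[Y] = 3 * 1 - 3 = 0

0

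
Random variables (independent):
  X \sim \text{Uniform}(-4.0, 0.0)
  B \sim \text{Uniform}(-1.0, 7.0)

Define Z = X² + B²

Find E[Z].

E[Z] = E[X²] + E[B²]
E[X²] = Var(X) + E[X]² = 1.3333333 + 4 = 5.3333333
E[B²] = Var(B) + E[B]² = 5.3333333 + 9 = 14.333333
E[Z] = 5.3333333 + 14.333333 = 19.666667

19.666667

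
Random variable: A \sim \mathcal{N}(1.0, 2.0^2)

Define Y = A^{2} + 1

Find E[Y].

E[Y] = 1*E[A²] + 1
E[A] = 1
E[A²] = Var(A) + (E[A])² = 4 + 1 = 5
E[Y] = 1*5 + 1 = 6

6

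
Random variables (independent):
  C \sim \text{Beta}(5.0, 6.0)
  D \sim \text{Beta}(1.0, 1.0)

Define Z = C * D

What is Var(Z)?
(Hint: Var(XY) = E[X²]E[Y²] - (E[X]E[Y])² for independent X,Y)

Var(XY) = E[X²]E[Y²] - (E[X]E[Y])²
E[C] = 0.45454545, Var(C) = 0.020661157
E[D] = 0.5, Var(D) = 0.083333333
E[C²] = 0.020661157 + 0.45454545² = 0.22727273
E[D²] = 0.083333333 + 0.5² = 0.33333333
Var(Z) = 0.22727273*0.33333333 - (0.45454545*0.5)²
= 0.075757576 - 0.051652893 = 0.024104683

0.024104683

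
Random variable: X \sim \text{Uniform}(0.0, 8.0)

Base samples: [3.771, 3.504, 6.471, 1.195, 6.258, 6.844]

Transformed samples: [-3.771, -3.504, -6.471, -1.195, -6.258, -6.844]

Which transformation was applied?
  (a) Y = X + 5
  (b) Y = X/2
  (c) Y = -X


Checking option (c) Y = -X:
  X = 3.771 -> Y = -3.771 ✓
  X = 3.504 -> Y = -3.504 ✓
  X = 6.471 -> Y = -6.471 ✓
All samples match this transformation.

(c) -X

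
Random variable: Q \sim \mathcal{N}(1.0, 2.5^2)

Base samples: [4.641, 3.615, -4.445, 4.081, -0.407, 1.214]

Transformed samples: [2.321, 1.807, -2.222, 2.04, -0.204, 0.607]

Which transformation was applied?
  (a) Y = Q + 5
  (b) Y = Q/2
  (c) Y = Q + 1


Checking option (b) Y = Q/2:
  Q = 4.641 -> Y = 2.321 ✓
  Q = 3.615 -> Y = 1.807 ✓
  Q = -4.445 -> Y = -2.222 ✓
All samples match this transformation.

(b) Q/2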